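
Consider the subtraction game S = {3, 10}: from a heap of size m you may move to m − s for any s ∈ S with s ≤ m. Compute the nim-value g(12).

2

Grundy values for subtraction set {3, 10}:
k:     0  1  2  3  4  5  6  7  8  9 10 11 12
g(k):  0  0  0  1  1  1  0  0  0  1  1  1  2
So g(12) = 2.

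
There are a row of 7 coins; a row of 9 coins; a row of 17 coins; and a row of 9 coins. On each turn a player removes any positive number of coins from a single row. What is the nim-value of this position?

Write each in binary and XOR column by column:
  00111  (7)
  01001  (9)
  10001  (17)
  01001  (9)
  -----
  10110  (22)

22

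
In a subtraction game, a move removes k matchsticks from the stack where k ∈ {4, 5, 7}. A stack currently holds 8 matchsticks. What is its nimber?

2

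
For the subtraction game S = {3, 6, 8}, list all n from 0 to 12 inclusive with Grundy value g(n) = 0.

Compute g(0), g(1), … for moves {3, 6, 8}:
k:     0  1  2  3  4  5  6  7  8  9 10 11 12
g(k):  0  0  0  1  1  1  2  2  2  3  3  0  0
The P-positions (g = 0) in 0..12 are 0, 1, 2, 11, 12.

0, 1, 2, 11, 12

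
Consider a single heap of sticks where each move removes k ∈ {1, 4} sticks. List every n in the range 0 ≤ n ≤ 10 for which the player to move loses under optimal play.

0, 2, 5, 7, 10

Compute g(0), g(1), … for moves {1, 4}:
g(0) = mex{} = 0
g(1) = mex{0} = 1
g(2) = mex{1} = 0
g(3) = mex{0} = 1
g(4) = mex{0,1} = 2
g(5) = mex{1,2} = 0
g(6) = mex{0} = 1
g(7) = mex{1} = 0
g(8) = mex{0,2} = 1
g(9) = mex{0,1} = 2
g(10) = mex{1,2} = 0
The P-positions (g = 0) in 0..10 are 0, 2, 5, 7, 10.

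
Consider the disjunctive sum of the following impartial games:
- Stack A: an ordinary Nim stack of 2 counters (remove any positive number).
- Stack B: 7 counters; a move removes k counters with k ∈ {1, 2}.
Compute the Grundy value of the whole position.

3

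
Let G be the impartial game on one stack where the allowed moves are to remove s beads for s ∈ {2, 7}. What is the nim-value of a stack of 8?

2

Compute g(0), g(1), … for moves {2, 7}:
k:     0  1  2  3  4  5  6  7  8
g(k):  0  0  1  1  0  0  1  1  2
So g(8) = 2.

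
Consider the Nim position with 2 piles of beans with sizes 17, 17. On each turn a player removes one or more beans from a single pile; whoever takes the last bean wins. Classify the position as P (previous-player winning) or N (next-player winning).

P-position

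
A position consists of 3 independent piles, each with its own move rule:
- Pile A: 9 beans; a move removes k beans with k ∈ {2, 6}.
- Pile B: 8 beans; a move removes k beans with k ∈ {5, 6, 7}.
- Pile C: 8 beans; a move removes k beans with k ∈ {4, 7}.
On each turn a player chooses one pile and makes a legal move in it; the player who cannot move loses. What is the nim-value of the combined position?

3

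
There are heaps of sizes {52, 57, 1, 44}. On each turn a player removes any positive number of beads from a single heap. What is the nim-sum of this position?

Compute the nim-sum pairwise:
52 XOR 57 = 13
13 XOR 1 = 12
12 XOR 44 = 32

32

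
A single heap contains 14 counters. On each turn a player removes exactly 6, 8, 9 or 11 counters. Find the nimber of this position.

2

Grundy values for subtraction set {6, 8, 9, 11}:
k:     0  1  2  3  4  5  6  7  8  9 10 11 12 13 14
g(k):  0  0  0  0  0  0  1  1  1  1  1  1  2  2  2
So g(14) = 2.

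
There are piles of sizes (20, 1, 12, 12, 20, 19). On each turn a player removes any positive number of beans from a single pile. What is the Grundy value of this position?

Compute the nim-sum pairwise:
20 XOR 1 = 21
21 XOR 12 = 25
25 XOR 12 = 21
21 XOR 20 = 1
1 XOR 19 = 18

18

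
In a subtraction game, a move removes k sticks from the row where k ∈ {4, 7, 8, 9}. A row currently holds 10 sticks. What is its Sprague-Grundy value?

2

Grundy values for subtraction set {4, 7, 8, 9}:
g(0) = mex{} = 0
g(1) = mex{} = 0
g(2) = mex{} = 0
g(3) = mex{} = 0
g(4) = mex{0} = 1
g(5) = mex{0} = 1
g(6) = mex{0} = 1
g(7) = mex{0} = 1
g(8) = mex{0,1} = 2
g(9) = mex{0,1} = 2
g(10) = mex{0,1} = 2
So g(10) = 2.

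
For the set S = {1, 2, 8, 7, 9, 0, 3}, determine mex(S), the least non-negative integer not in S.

4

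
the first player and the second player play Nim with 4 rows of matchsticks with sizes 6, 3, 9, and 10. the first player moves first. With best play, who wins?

Compute the nim-sum pairwise:
6 ⊕ 3 = 5
5 ⊕ 9 = 12
12 ⊕ 10 = 6
The nim-sum is 6 ≠ 0, so this is an N-position: the player to move can win; the first player has a winning move.

the first player wins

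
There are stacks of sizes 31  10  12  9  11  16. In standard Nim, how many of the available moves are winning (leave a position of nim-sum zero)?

5

Nim-sum: 31 ^ 10 ^ 12 ^ 9 ^ 11 ^ 16 = 11.
The overall nim-sum is X = 11. A stack of size p has a winning move iff p XOR X < p (reduce it to p XOR X).
  31: 31 XOR 11 = 20 < 31 — winning move (to 20).
  10: 10 XOR 11 = 1 < 10 — winning move (to 1).
  12: 12 XOR 11 = 7 < 12 — winning move (to 7).
  9: 9 XOR 11 = 2 < 9 — winning move (to 2).
  11: 11 XOR 11 = 0 < 11 — winning move (to 0).
  16: 16 XOR 11 = 27 ≥ 16 — no move.
That gives 5 winning moves.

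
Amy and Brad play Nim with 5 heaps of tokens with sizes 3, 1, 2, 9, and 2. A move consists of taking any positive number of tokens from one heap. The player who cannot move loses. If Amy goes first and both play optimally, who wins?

Compute the nim-sum pairwise:
3 XOR 1 = 2
2 XOR 2 = 0
0 XOR 9 = 9
9 XOR 2 = 11
The nim-sum is 11 ≠ 0, so this is an N-position: the player to move can win; Amy has a winning move.

Amy wins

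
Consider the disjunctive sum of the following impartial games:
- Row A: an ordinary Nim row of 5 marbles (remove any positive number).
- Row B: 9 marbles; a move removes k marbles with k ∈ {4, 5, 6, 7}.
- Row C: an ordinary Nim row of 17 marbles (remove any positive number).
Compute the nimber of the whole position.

22

Row A is a plain Nim row of size 5, so its Grundy value is 5.
Build the Grundy sequence for row B with g(k) = mex{g(k−s) : s ∈ {4, 5, 6, 7}, s ≤ k}:
k:     0  1  2  3  4  5  6  7  8  9
g(k):  0  0  0  0  1  1  1  1  2  2
So g(9) = 2.
Row C is a plain Nim row of size 17, so its Grundy value is 17.
The value of a disjunctive sum is the nim-sum of the parts.
Combined value = 5 XOR 2 XOR 17 = 22.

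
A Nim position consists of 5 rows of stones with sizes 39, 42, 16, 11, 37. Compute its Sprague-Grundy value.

51

In binary:
  100111  (39)
  101010  (42)
  010000  (16)
  001011  (11)
  100101  (37)
  ------
  110011  (51)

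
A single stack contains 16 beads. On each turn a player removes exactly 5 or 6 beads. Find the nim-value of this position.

Compute g(0), g(1), … for moves {5, 6}:
k:     0  1  2  3  4  5  6  7  8  9 10 11 12 13 14 15 16
g(k):  0  0  0  0  0  1  1  1  1  1  2  0  0  0  0  0  1
So g(16) = 1.

1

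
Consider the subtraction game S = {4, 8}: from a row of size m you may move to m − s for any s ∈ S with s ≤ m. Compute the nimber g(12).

0

Build the Grundy sequence with g(k) = mex{g(k−s) : s ∈ {4, 8}, s ≤ k}:
k:     0  1  2  3  4  5  6  7  8  9 10 11 12
g(k):  0  0  0  0  1  1  1  1  2  2  2  2  0
So g(12) = 0.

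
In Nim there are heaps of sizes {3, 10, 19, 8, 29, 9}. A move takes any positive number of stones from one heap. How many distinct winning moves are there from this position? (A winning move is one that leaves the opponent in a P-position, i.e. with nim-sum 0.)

1

Compute the nim-sum pairwise:
3 ⊕ 10 = 9
9 ⊕ 19 = 26
26 ⊕ 8 = 18
18 ⊕ 29 = 15
15 ⊕ 9 = 6
The overall nim-sum is X = 6. A heap of size p has a winning move iff p XOR X < p (reduce it to p XOR X).
  3: 3 XOR 6 = 5 ≥ 3 — no move.
  10: 10 XOR 6 = 12 ≥ 10 — no move.
  19: 19 XOR 6 = 21 ≥ 19 — no move.
  8: 8 XOR 6 = 14 ≥ 8 — no move.
  29: 29 XOR 6 = 27 < 29 — winning move (to 27).
  9: 9 XOR 6 = 15 ≥ 9 — no move.
That gives 1 winning move.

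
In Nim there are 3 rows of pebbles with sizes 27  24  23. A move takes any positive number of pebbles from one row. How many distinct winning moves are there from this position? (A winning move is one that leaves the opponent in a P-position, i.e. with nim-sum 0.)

3

Nim-sum: 27 ⊕ 24 ⊕ 23 = 20.
The overall nim-sum is X = 20. A row of size p has a winning move iff p XOR X < p (reduce it to p XOR X).
  27: 27 XOR 20 = 15 < 27 — winning move (to 15).
  24: 24 XOR 20 = 12 < 24 — winning move (to 12).
  23: 23 XOR 20 = 3 < 23 — winning move (to 3).
That gives 3 winning moves.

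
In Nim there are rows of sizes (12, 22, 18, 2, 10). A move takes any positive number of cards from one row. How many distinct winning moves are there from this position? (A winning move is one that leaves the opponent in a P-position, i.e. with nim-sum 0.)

0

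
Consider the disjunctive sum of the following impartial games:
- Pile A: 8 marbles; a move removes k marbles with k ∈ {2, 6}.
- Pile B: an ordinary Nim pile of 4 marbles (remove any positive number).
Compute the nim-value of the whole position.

For pile A, compute g(0), g(1), … with moves {2, 6}:
g(0) = mex{} = 0
g(1) = mex{} = 0
g(2) = mex{0} = 1
g(3) = mex{0} = 1
g(4) = mex{1} = 0
g(5) = mex{1} = 0
g(6) = mex{0} = 1
g(7) = mex{0} = 1
g(8) = mex{1} = 0
So g(8) = 0.
Pile B is a plain Nim pile of size 4, so its Grundy value is 4.
By the Sprague-Grundy theorem, the Grundy value of a sum of independent games is the XOR of the component values.
Combined value = 0 ⊕ 4 = 4.

4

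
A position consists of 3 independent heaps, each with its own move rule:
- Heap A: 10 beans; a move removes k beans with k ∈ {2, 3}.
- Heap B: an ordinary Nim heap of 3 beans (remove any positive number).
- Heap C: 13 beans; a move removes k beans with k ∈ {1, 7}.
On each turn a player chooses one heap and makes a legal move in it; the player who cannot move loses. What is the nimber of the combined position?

Build the Grundy sequence for heap A with g(k) = mex{g(k−s) : s ∈ {2, 3}, s ≤ k}:
k:     0  1  2  3  4  5  6  7  8  9 10
g(k):  0  0  1  1  2  0  0  1  1  2  0
So g(10) = 0.
Heap B is a plain Nim heap of size 3, so its Grundy value is 3.
Grundy values for heap C (subtraction set {1, 7}):
g(0) = mex{} = 0
g(1) = mex{0} = 1
g(2) = mex{1} = 0
g(3) = mex{0} = 1
g(4) = mex{1} = 0
g(5) = mex{0} = 1
g(6) = mex{1} = 0
g(7) = mex{0} = 1
g(8) = mex{1} = 0
g(9) = mex{0} = 1
g(10) = mex{1} = 0
g(11) = mex{0} = 1
g(12) = mex{1} = 0
g(13) = mex{0} = 1
So g(13) = 1.
The value of a disjunctive sum is the nim-sum of the parts.
Combined value = 0 ⊕ 3 ⊕ 1 = 2.

2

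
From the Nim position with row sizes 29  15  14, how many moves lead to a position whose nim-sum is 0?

1

Nim-sum: 29 ⊕ 15 ⊕ 14 = 28.
The overall nim-sum is X = 28. A row of size p has a winning move iff p XOR X < p (reduce it to p XOR X).
  29: 29 XOR 28 = 1 < 29 — winning move (to 1).
  15: 15 XOR 28 = 19 ≥ 15 — no move.
  14: 14 XOR 28 = 18 ≥ 14 — no move.
That gives 1 winning move.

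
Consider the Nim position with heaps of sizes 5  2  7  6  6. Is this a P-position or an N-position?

Bitwise XOR of the heap sizes:
  101  (5)
  010  (2)
  111  (7)
  110  (6)
  110  (6)
  ---
  000  (0)
The nim-sum is 0, so this is a P-position: the player to move is in a losing position under optimal play.

P-position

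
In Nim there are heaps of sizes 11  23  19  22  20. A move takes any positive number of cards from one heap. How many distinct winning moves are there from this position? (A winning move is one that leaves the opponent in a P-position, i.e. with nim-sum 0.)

1

Compute the nim-sum pairwise:
11 ^ 23 = 28
28 ^ 19 = 15
15 ^ 22 = 25
25 ^ 20 = 13
The overall nim-sum is X = 13. A heap of size p has a winning move iff p XOR X < p (reduce it to p XOR X).
  11: 11 XOR 13 = 6 < 11 — winning move (to 6).
  23: 23 XOR 13 = 26 ≥ 23 — no move.
  19: 19 XOR 13 = 30 ≥ 19 — no move.
  22: 22 XOR 13 = 27 ≥ 22 — no move.
  20: 20 XOR 13 = 25 ≥ 20 — no move.
That gives 1 winning move.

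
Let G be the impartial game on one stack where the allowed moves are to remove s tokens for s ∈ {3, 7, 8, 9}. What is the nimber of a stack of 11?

3

Build the Grundy sequence with g(k) = mex{g(k−s) : s ∈ {3, 7, 8, 9}, s ≤ k}:
k:     0  1  2  3  4  5  6  7  8  9 10 11
g(k):  0  0  0  1  1  1  0  2  2  1  3  3
So g(11) = 3.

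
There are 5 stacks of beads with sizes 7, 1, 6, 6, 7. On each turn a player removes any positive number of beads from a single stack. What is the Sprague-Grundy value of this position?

1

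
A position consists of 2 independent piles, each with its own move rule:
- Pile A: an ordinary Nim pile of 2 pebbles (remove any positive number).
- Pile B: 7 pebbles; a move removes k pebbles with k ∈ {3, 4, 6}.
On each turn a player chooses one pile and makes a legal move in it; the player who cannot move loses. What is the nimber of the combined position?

Pile A is a plain Nim pile of size 2, so its Grundy value is 2.
Build the Grundy sequence for pile B with g(k) = mex{g(k−s) : s ∈ {3, 4, 6}, s ≤ k}:
k:     0  1  2  3  4  5  6  7
g(k):  0  0  0  1  1  1  2  2
So g(7) = 2.
The value of a disjunctive sum is the nim-sum of the parts.
Combined value = 2 XOR 2 = 0.

0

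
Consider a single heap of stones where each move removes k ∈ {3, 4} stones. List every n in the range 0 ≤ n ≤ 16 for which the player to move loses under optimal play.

0, 1, 2, 7, 8, 9, 14, 15, 16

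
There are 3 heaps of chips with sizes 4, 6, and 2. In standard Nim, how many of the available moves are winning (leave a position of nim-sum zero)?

0

Bitwise XOR of the heap sizes:
  100  (4)
  110  (6)
  010  (2)
  ---
  000  (0)
The nim-sum is already 0, so every move leaves a nonzero nim-sum — there are no winning moves.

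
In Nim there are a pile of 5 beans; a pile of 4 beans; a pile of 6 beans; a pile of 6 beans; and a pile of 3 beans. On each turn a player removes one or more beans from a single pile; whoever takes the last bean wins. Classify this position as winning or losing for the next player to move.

Winning position

In binary:
  101  (5)
  100  (4)
  110  (6)
  110  (6)
  011  (3)
  ---
  010  (2)
The nim-sum is 2 ≠ 0, so this is an N-position: the player to move can win.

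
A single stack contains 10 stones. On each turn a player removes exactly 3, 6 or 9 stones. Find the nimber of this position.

3

Grundy values for subtraction set {3, 6, 9}:
g(0) = mex{} = 0
g(1) = mex{} = 0
g(2) = mex{} = 0
g(3) = mex{0} = 1
g(4) = mex{0} = 1
g(5) = mex{0} = 1
g(6) = mex{0,1} = 2
g(7) = mex{0,1} = 2
g(8) = mex{0,1} = 2
g(9) = mex{0,1,2} = 3
g(10) = mex{0,1,2} = 3
So g(10) = 3.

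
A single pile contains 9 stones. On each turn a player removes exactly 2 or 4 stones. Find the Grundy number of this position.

Build the Grundy sequence with g(k) = mex{g(k−s) : s ∈ {2, 4}, s ≤ k}:
g(0) = mex{} = 0
g(1) = mex{} = 0
g(2) = mex{0} = 1
g(3) = mex{0} = 1
g(4) = mex{0,1} = 2
g(5) = mex{0,1} = 2
g(6) = mex{1,2} = 0
g(7) = mex{1,2} = 0
g(8) = mex{0,2} = 1
g(9) = mex{0,2} = 1
So g(9) = 1.

1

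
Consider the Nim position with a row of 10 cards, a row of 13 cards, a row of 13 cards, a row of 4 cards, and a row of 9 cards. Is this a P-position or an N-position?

N-position

Nim-sum: 10 ⊕ 13 ⊕ 13 ⊕ 4 ⊕ 9 = 7.
The nim-sum is 7 ≠ 0, so this is an N-position: the player to move can win.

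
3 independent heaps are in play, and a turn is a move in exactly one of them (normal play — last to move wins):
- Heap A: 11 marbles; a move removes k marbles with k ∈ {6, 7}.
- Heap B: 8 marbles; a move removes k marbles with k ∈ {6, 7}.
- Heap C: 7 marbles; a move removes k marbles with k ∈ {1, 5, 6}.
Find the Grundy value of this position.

3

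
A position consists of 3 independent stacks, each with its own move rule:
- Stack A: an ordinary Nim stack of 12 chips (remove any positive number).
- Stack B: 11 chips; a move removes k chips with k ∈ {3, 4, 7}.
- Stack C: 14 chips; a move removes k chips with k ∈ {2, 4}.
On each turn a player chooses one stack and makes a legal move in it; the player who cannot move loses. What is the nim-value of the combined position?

Stack A is a plain Nim stack of size 12, so its Grundy value is 12.
Build the Grundy sequence for stack B with g(k) = mex{g(k−s) : s ∈ {3, 4, 7}, s ≤ k}:
k:     0  1  2  3  4  5  6  7  8  9 10 11
g(k):  0  0  0  1  1  1  2  2  2  3  0  0
So g(11) = 0.
Grundy values for stack C (subtraction set {2, 4}):
g(0) = mex{} = 0
g(1) = mex{} = 0
g(2) = mex{0} = 1
g(3) = mex{0} = 1
g(4) = mex{0,1} = 2
g(5) = mex{0,1} = 2
g(6) = mex{1,2} = 0
g(7) = mex{1,2} = 0
g(8) = mex{0,2} = 1
g(9) = mex{0,2} = 1
g(10) = mex{0,1} = 2
g(11) = mex{0,1} = 2
g(12) = mex{1,2} = 0
g(13) = mex{1,2} = 0
g(14) = mex{0,2} = 1
So g(14) = 1.
By the Sprague-Grundy theorem, the Grundy value of a sum of independent games is the XOR of the component values.
Combined value = 12 ⊕ 0 ⊕ 1 = 13.

13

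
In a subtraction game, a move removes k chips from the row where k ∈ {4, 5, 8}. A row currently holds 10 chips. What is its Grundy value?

2

Grundy values for subtraction set {4, 5, 8}:
g(0) = mex{} = 0
g(1) = mex{} = 0
g(2) = mex{} = 0
g(3) = mex{} = 0
g(4) = mex{0} = 1
g(5) = mex{0} = 1
g(6) = mex{0} = 1
g(7) = mex{0} = 1
g(8) = mex{0,1} = 2
g(9) = mex{0,1} = 2
g(10) = mex{0,1} = 2
So g(10) = 2.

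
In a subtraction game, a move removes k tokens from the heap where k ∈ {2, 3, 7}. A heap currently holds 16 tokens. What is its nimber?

Grundy values for subtraction set {2, 3, 7}:
k:     0  1  2  3  4  5  6  7  8  9 10 11 12 13 14 15 16
g(k):  0  0  1  1  2  0  0  1  1  2  0  0  1  1  2  0  0
So g(16) = 0.

0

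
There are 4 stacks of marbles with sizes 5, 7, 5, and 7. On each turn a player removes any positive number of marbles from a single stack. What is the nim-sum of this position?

Compute the nim-sum pairwise:
5 ⊕ 7 = 2
2 ⊕ 5 = 7
7 ⊕ 7 = 0

0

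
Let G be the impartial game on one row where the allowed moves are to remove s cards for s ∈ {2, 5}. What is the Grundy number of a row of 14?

0

Build the Grundy sequence with g(k) = mex{g(k−s) : s ∈ {2, 5}, s ≤ k}:
k:     0  1  2  3  4  5  6  7  8  9 10 11 12 13 14
g(k):  0  0  1  1  0  2  1  0  0  1  1  0  2  1  0
So g(14) = 0.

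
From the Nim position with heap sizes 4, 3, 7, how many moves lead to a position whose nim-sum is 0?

0

Nim-sum: 4 ⊕ 3 ⊕ 7 = 0.
The nim-sum is already 0, so every move leaves a nonzero nim-sum — there are no winning moves.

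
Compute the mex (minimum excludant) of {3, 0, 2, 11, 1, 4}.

5

The values 0, 1, 2, 3, 4 are all present; 5 is the first non-negative integer missing from the set.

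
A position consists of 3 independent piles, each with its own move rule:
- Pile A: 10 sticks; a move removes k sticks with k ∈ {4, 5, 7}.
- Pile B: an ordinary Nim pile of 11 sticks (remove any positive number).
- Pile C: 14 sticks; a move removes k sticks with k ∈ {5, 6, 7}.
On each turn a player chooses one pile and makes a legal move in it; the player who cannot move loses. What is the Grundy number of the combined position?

Grundy values for pile A (subtraction set {4, 5, 7}):
k:     0  1  2  3  4  5  6  7  8  9 10
g(k):  0  0  0  0  1  1  1  1  2  2  2
So g(10) = 2.
Pile B is a plain Nim pile of size 11, so its Grundy value is 11.
Grundy values for pile C (subtraction set {5, 6, 7}):
k:     0  1  2  3  4  5  6  7  8  9 10 11 12 13 14
g(k):  0  0  0  0  0  1  1  1  1  1  2  2  0  0  0
So g(14) = 0.
By the Sprague-Grundy theorem, the Grundy value of a sum of independent games is the XOR of the component values.
Combined value = 2 ⊕ 11 ⊕ 0 = 9.

9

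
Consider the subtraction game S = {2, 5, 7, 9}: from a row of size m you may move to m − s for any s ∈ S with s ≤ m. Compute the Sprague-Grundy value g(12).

Grundy values for subtraction set {2, 5, 7, 9}:
g(0) = mex{} = 0
g(1) = mex{} = 0
g(2) = mex{0} = 1
g(3) = mex{0} = 1
g(4) = mex{1} = 0
g(5) = mex{0,1} = 2
g(6) = mex{0} = 1
g(7) = mex{0,1,2} = 3
g(8) = mex{0,1} = 2
g(9) = mex{0,1,3} = 2
g(10) = mex{0,1,2} = 3
g(11) = mex{0,1,2} = 3
g(12) = mex{1,2,3} = 0
So g(12) = 0.

0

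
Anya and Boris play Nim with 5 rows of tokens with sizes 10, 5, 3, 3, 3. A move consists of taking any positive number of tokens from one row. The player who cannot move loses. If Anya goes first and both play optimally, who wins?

Anya wins

Compute the nim-sum pairwise:
10 XOR 5 = 15
15 XOR 3 = 12
12 XOR 3 = 15
15 XOR 3 = 12
The nim-sum is 12 ≠ 0, so this is an N-position: the player to move can win; Anya has a winning move.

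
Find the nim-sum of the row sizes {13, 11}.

6

Nim-sum: 13 ⊕ 11 = 6.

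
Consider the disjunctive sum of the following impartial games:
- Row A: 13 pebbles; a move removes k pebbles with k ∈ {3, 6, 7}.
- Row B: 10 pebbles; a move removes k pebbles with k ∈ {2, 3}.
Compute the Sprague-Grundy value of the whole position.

Grundy values for row A (subtraction set {3, 6, 7}):
g(0) = mex{} = 0
g(1) = mex{} = 0
g(2) = mex{} = 0
g(3) = mex{0} = 1
g(4) = mex{0} = 1
g(5) = mex{0} = 1
g(6) = mex{0,1} = 2
g(7) = mex{0,1} = 2
g(8) = mex{0,1} = 2
g(9) = mex{0,1,2} = 3
g(10) = mex{1,2} = 0
g(11) = mex{1,2} = 0
g(12) = mex{1,2,3} = 0
g(13) = mex{0,2} = 1
So g(13) = 1.
Grundy values for row B (subtraction set {2, 3}):
k:     0  1  2  3  4  5  6  7  8  9 10
g(k):  0  0  1  1  2  0  0  1  1  2  0
So g(10) = 0.
By the Sprague-Grundy theorem, the Grundy value of a sum of independent games is the XOR of the component values.
Combined value = 1 XOR 0 = 1.

1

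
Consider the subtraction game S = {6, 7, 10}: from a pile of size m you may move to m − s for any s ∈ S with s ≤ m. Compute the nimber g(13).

2

Grundy values for subtraction set {6, 7, 10}:
g(0) = mex{} = 0
g(1) = mex{} = 0
g(2) = mex{} = 0
g(3) = mex{} = 0
g(4) = mex{} = 0
g(5) = mex{} = 0
g(6) = mex{0} = 1
g(7) = mex{0} = 1
g(8) = mex{0} = 1
g(9) = mex{0} = 1
g(10) = mex{0} = 1
g(11) = mex{0} = 1
g(12) = mex{0,1} = 2
g(13) = mex{0,1} = 2
So g(13) = 2.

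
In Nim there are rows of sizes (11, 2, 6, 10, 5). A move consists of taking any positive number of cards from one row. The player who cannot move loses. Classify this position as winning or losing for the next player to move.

Nim-sum: 11 XOR 2 XOR 6 XOR 10 XOR 5 = 0.
The nim-sum is 0, so this is a P-position: the player to move is in a losing position under optimal play.

Losing position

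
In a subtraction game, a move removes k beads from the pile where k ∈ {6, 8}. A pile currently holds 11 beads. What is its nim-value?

1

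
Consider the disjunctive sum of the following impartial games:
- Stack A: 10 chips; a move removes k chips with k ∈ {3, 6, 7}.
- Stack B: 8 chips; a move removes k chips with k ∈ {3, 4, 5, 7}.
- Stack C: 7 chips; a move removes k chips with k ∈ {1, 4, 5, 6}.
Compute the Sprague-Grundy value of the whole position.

1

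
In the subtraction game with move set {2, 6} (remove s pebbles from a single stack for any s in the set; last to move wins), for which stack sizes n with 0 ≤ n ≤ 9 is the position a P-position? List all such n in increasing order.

0, 1, 4, 5, 8, 9

Build the Grundy sequence with g(k) = mex{g(k−s) : s ∈ {2, 6}, s ≤ k}:
k:     0  1  2  3  4  5  6  7  8  9
g(k):  0  0  1  1  0  0  1  1  0  0
The P-positions (g = 0) in 0..9 are 0, 1, 4, 5, 8, 9.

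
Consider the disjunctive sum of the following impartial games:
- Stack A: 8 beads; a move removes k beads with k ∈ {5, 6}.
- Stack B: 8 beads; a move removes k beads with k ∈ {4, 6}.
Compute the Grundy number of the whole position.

3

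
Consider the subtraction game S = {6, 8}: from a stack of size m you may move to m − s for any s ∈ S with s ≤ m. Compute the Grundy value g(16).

Grundy values for subtraction set {6, 8}:
k:     0  1  2  3  4  5  6  7  8  9 10 11 12 13 14 15 16
g(k):  0  0  0  0  0  0  1  1  1  1  1  1  2  2  0  0  0
So g(16) = 0.

0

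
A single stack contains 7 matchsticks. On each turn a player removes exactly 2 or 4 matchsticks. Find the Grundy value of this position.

0

Grundy values for subtraction set {2, 4}:
k:     0  1  2  3  4  5  6  7
g(k):  0  0  1  1  2  2  0  0
So g(7) = 0.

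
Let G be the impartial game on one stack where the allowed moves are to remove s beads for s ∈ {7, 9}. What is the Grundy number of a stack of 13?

1

Grundy values for subtraction set {7, 9}:
k:     0  1  2  3  4  5  6  7  8  9 10 11 12 13
g(k):  0  0  0  0  0  0  0  1  1  1  1  1  1  1
So g(13) = 1.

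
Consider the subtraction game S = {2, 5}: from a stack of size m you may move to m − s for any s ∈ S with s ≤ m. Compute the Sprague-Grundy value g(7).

Grundy values for subtraction set {2, 5}:
g(0) = mex{} = 0
g(1) = mex{} = 0
g(2) = mex{0} = 1
g(3) = mex{0} = 1
g(4) = mex{1} = 0
g(5) = mex{0,1} = 2
g(6) = mex{0} = 1
g(7) = mex{1,2} = 0
So g(7) = 0.

0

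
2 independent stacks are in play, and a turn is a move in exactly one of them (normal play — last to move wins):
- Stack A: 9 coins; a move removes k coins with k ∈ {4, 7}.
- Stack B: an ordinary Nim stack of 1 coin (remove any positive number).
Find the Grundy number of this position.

3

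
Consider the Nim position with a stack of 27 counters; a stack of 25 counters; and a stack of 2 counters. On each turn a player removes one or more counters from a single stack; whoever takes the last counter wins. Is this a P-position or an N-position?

P-position

Nim-sum: 27 ⊕ 25 ⊕ 2 = 0.
The nim-sum is 0, so this is a P-position: the player to move is in a losing position under optimal play.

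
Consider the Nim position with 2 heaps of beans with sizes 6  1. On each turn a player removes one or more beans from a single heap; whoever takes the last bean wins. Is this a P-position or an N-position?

Nim-sum: 6 ^ 1 = 7.
The nim-sum is 7 ≠ 0, so this is an N-position: the player to move can win.

N-position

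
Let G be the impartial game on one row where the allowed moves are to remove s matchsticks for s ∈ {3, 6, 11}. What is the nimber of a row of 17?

1

Build the Grundy sequence with g(k) = mex{g(k−s) : s ∈ {3, 6, 11}, s ≤ k}:
k:     0  1  2  3  4  5  6  7  8  9 10 11 12 13 14 15 16 17
g(k):  0  0  0  1  1  1  2  2  2  0  0  3  1  1  0  2  2  1
So g(17) = 1.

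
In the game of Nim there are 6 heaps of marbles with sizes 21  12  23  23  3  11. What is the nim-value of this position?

17

Nim-sum: 21 ⊕ 12 ⊕ 23 ⊕ 23 ⊕ 3 ⊕ 11 = 17.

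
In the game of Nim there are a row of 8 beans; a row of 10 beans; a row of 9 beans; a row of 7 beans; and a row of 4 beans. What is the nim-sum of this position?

8

Nim-sum: 8 ^ 10 ^ 9 ^ 7 ^ 4 = 8.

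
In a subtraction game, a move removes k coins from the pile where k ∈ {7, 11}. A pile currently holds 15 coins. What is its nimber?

2

Compute g(0), g(1), … for moves {7, 11}:
k:     0  1  2  3  4  5  6  7  8  9 10 11 12 13 14 15
g(k):  0  0  0  0  0  0  0  1  1  1  1  1  1  1  2  2
So g(15) = 2.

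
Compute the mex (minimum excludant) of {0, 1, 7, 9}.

The values 0, 1 are all present; 2 is the first non-negative integer missing from the set.

2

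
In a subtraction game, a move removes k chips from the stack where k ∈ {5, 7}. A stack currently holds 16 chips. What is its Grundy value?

0

Build the Grundy sequence with g(k) = mex{g(k−s) : s ∈ {5, 7}, s ≤ k}:
k:     0  1  2  3  4  5  6  7  8  9 10 11 12 13 14 15 16
g(k):  0  0  0  0  0  1  1  1  1  1  2  2  0  0  0  0  0
So g(16) = 0.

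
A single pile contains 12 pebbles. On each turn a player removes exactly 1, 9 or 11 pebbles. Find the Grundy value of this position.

0

Grundy values for subtraction set {1, 9, 11}:
g(0) = mex{} = 0
g(1) = mex{0} = 1
g(2) = mex{1} = 0
g(3) = mex{0} = 1
g(4) = mex{1} = 0
g(5) = mex{0} = 1
g(6) = mex{1} = 0
g(7) = mex{0} = 1
g(8) = mex{1} = 0
g(9) = mex{0} = 1
g(10) = mex{1} = 0
g(11) = mex{0} = 1
g(12) = mex{1} = 0
So g(12) = 0.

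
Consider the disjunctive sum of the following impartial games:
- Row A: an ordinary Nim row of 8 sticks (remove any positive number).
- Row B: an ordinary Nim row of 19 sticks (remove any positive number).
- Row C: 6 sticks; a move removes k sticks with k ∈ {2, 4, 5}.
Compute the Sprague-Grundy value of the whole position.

Row A is a plain Nim row of size 8, so its Grundy value is 8.
Row B is a plain Nim row of size 19, so its Grundy value is 19.
Build the Grundy sequence for row C with g(k) = mex{g(k−s) : s ∈ {2, 4, 5}, s ≤ k}:
k:     0  1  2  3  4  5  6
g(k):  0  0  1  1  2  2  3
So g(6) = 3.
The value of a disjunctive sum is the nim-sum of the parts.
Combined value = 8 XOR 19 XOR 3 = 24.

24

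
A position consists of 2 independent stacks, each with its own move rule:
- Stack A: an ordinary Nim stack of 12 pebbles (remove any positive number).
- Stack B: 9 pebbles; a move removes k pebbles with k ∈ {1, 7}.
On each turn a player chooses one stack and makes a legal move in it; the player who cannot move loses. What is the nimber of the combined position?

13

Stack A is a plain Nim stack of size 12, so its Grundy value is 12.
For stack B, compute g(0), g(1), … with moves {1, 7}:
g(0) = mex{} = 0
g(1) = mex{0} = 1
g(2) = mex{1} = 0
g(3) = mex{0} = 1
g(4) = mex{1} = 0
g(5) = mex{0} = 1
g(6) = mex{1} = 0
g(7) = mex{0} = 1
g(8) = mex{1} = 0
g(9) = mex{0} = 1
So g(9) = 1.
By the Sprague-Grundy theorem, the Grundy value of a sum of independent games is the XOR of the component values.
Combined value = 12 XOR 1 = 13.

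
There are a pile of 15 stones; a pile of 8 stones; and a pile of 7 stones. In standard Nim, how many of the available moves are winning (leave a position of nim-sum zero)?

0

In binary:
  1111  (15)
  1000  (8)
  0111  (7)
  ----
  0000  (0)
The nim-sum is already 0, so every move leaves a nonzero nim-sum — there are no winning moves.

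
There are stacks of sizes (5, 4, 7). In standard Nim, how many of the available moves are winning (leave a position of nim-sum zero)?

3

Nim-sum: 5 ^ 4 ^ 7 = 6.
The overall nim-sum is X = 6. A stack of size p has a winning move iff p XOR X < p (reduce it to p XOR X).
  5: 5 XOR 6 = 3 < 5 — winning move (to 3).
  4: 4 XOR 6 = 2 < 4 — winning move (to 2).
  7: 7 XOR 6 = 1 < 7 — winning move (to 1).
That gives 3 winning moves.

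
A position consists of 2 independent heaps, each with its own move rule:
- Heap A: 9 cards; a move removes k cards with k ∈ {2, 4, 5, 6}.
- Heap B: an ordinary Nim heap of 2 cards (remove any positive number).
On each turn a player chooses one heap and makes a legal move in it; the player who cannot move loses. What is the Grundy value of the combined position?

2

For heap A, compute g(0), g(1), … with moves {2, 4, 5, 6}:
k:     0  1  2  3  4  5  6  7  8  9
g(k):  0  0  1  1  2  2  3  3  0  0
So g(9) = 0.
Heap B is a plain Nim heap of size 2, so its Grundy value is 2.
The value of a disjunctive sum is the nim-sum of the parts.
Combined value = 0 XOR 2 = 2.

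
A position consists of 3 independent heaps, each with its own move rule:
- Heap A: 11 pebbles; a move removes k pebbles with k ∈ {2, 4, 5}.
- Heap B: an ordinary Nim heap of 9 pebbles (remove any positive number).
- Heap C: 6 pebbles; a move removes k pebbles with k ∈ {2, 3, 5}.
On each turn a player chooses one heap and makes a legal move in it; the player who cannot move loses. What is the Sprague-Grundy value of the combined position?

Build the Grundy sequence for heap A with g(k) = mex{g(k−s) : s ∈ {2, 4, 5}, s ≤ k}:
g(0) = mex{} = 0
g(1) = mex{} = 0
g(2) = mex{0} = 1
g(3) = mex{0} = 1
g(4) = mex{0,1} = 2
g(5) = mex{0,1} = 2
g(6) = mex{0,1,2} = 3
g(7) = mex{1,2} = 0
g(8) = mex{1,2,3} = 0
g(9) = mex{0,2} = 1
g(10) = mex{0,2,3} = 1
g(11) = mex{0,1,3} = 2
So g(11) = 2.
Heap B is a plain Nim heap of size 9, so its Grundy value is 9.
For heap C, compute g(0), g(1), … with moves {2, 3, 5}:
g(0) = mex{} = 0
g(1) = mex{} = 0
g(2) = mex{0} = 1
g(3) = mex{0} = 1
g(4) = mex{0,1} = 2
g(5) = mex{0,1} = 2
g(6) = mex{0,1,2} = 3
So g(6) = 3.
The value of a disjunctive sum is the nim-sum of the parts.
Combined value = 2 ⊕ 9 ⊕ 3 = 8.

8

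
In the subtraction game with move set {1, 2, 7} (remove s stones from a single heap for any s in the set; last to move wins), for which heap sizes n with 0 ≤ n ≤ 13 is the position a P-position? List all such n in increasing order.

0, 3, 6, 9, 12

Build the Grundy sequence with g(k) = mex{g(k−s) : s ∈ {1, 2, 7}, s ≤ k}:
g(0) = mex{} = 0
g(1) = mex{0} = 1
g(2) = mex{0,1} = 2
g(3) = mex{1,2} = 0
g(4) = mex{0,2} = 1
g(5) = mex{0,1} = 2
g(6) = mex{1,2} = 0
g(7) = mex{0,2} = 1
g(8) = mex{0,1} = 2
g(9) = mex{1,2} = 0
g(10) = mex{0,2} = 1
g(11) = mex{0,1} = 2
g(12) = mex{1,2} = 0
g(13) = mex{0,2} = 1
The P-positions (g = 0) in 0..13 are 0, 3, 6, 9, 12.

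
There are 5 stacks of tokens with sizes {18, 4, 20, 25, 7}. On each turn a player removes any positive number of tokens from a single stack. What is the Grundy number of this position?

Compute the nim-sum pairwise:
18 ^ 4 = 22
22 ^ 20 = 2
2 ^ 25 = 27
27 ^ 7 = 28

28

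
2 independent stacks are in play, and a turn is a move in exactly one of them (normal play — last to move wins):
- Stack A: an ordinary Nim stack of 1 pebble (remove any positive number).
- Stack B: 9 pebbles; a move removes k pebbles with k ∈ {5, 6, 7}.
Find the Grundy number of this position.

0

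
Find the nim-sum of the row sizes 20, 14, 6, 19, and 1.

Nim-sum: 20 XOR 14 XOR 6 XOR 19 XOR 1 = 14.

14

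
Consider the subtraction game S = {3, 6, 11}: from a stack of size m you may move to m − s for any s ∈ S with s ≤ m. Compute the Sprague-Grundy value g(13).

Build the Grundy sequence with g(k) = mex{g(k−s) : s ∈ {3, 6, 11}, s ≤ k}:
g(0) = mex{} = 0
g(1) = mex{} = 0
g(2) = mex{} = 0
g(3) = mex{0} = 1
g(4) = mex{0} = 1
g(5) = mex{0} = 1
g(6) = mex{0,1} = 2
g(7) = mex{0,1} = 2
g(8) = mex{0,1} = 2
g(9) = mex{1,2} = 0
g(10) = mex{1,2} = 0
g(11) = mex{0,1,2} = 3
g(12) = mex{0,2} = 1
g(13) = mex{0,2} = 1
So g(13) = 1.

1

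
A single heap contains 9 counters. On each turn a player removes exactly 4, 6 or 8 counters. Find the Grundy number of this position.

Build the Grundy sequence with g(k) = mex{g(k−s) : s ∈ {4, 6, 8}, s ≤ k}:
k:     0  1  2  3  4  5  6  7  8  9
g(k):  0  0  0  0  1  1  1  1  2  2
So g(9) = 2.

2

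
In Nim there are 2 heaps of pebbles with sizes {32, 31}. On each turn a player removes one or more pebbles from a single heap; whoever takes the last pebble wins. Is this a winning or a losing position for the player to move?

Bitwise XOR of the heap sizes:
  100000  (32)
  011111  (31)
  ------
  111111  (63)
The nim-sum is 63 ≠ 0, so this is an N-position: the player to move can win.

Winning position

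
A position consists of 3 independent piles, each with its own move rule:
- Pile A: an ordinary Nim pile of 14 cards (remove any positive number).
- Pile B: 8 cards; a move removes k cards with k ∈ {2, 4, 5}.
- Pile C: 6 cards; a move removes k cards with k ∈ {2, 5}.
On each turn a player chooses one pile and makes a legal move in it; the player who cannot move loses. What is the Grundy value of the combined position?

Pile A is a plain Nim pile of size 14, so its Grundy value is 14.
Build the Grundy sequence for pile B with g(k) = mex{g(k−s) : s ∈ {2, 4, 5}, s ≤ k}:
k:     0  1  2  3  4  5  6  7  8
g(k):  0  0  1  1  2  2  3  0  0
So g(8) = 0.
For pile C, compute g(0), g(1), … with moves {2, 5}:
k:     0  1  2  3  4  5  6
g(k):  0  0  1  1  0  2  1
So g(6) = 1.
By the Sprague-Grundy theorem, the Grundy value of a sum of independent games is the XOR of the component values.
Combined value = 14 XOR 0 XOR 1 = 15.

15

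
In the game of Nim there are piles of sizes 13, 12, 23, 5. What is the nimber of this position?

19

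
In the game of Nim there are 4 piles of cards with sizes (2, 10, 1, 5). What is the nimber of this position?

Compute the nim-sum pairwise:
2 ⊕ 10 = 8
8 ⊕ 1 = 9
9 ⊕ 5 = 12

12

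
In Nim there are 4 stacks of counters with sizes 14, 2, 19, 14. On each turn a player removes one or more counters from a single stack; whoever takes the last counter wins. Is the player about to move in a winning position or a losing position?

Winning position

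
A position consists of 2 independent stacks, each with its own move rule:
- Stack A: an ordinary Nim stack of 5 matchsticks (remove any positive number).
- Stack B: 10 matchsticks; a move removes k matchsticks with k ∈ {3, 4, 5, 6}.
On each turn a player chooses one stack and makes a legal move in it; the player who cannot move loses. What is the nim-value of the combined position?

5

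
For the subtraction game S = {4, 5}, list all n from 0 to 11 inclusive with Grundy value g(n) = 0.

Grundy values for subtraction set {4, 5}:
g(0) = mex{} = 0
g(1) = mex{} = 0
g(2) = mex{} = 0
g(3) = mex{} = 0
g(4) = mex{0} = 1
g(5) = mex{0} = 1
g(6) = mex{0} = 1
g(7) = mex{0} = 1
g(8) = mex{0,1} = 2
g(9) = mex{1} = 0
g(10) = mex{1} = 0
g(11) = mex{1} = 0
The P-positions (g = 0) in 0..11 are 0, 1, 2, 3, 9, 10, 11.

0, 1, 2, 3, 9, 10, 11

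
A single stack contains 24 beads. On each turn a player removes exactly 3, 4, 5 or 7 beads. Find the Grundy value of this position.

1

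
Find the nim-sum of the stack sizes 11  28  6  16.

1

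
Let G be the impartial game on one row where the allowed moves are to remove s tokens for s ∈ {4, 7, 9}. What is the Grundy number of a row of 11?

2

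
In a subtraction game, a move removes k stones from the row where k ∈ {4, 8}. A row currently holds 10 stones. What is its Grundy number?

2

Build the Grundy sequence with g(k) = mex{g(k−s) : s ∈ {4, 8}, s ≤ k}:
k:     0  1  2  3  4  5  6  7  8  9 10
g(k):  0  0  0  0  1  1  1  1  2  2  2
So g(10) = 2.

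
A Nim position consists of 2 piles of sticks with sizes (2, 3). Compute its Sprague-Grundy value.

1

Compute the nim-sum pairwise:
2 XOR 3 = 1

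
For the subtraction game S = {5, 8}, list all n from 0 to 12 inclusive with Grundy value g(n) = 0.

0, 1, 2, 3, 4

Compute g(0), g(1), … for moves {5, 8}:
k:     0  1  2  3  4  5  6  7  8  9 10 11 12
g(k):  0  0  0  0  0  1  1  1  1  1  2  2  2
The P-positions (g = 0) in 0..12 are 0, 1, 2, 3, 4.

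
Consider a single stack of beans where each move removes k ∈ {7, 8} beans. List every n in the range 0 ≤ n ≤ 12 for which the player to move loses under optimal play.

0, 1, 2, 3, 4, 5, 6

Compute g(0), g(1), … for moves {7, 8}:
k:     0  1  2  3  4  5  6  7  8  9 10 11 12
g(k):  0  0  0  0  0  0  0  1  1  1  1  1  1
The P-positions (g = 0) in 0..12 are 0, 1, 2, 3, 4, 5, 6.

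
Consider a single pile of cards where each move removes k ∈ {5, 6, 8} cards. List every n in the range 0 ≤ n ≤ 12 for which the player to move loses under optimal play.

Compute g(0), g(1), … for moves {5, 6, 8}:
g(0) = mex{} = 0
g(1) = mex{} = 0
g(2) = mex{} = 0
g(3) = mex{} = 0
g(4) = mex{} = 0
g(5) = mex{0} = 1
g(6) = mex{0} = 1
g(7) = mex{0} = 1
g(8) = mex{0} = 1
g(9) = mex{0} = 1
g(10) = mex{0,1} = 2
g(11) = mex{0,1} = 2
g(12) = mex{0,1} = 2
The P-positions (g = 0) in 0..12 are 0, 1, 2, 3, 4.

0, 1, 2, 3, 4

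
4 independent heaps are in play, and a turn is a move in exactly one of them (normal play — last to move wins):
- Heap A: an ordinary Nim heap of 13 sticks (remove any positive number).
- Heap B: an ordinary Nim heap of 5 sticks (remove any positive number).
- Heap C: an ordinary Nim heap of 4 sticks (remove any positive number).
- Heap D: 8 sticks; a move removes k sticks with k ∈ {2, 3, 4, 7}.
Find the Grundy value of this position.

Heap A is a plain Nim heap of size 13, so its Grundy value is 13.
Heap B is a plain Nim heap of size 5, so its Grundy value is 5.
Heap C is a plain Nim heap of size 4, so its Grundy value is 4.
Build the Grundy sequence for heap D with g(k) = mex{g(k−s) : s ∈ {2, 3, 4, 7}, s ≤ k}:
k:     0  1  2  3  4  5  6  7  8
g(k):  0  0  1  1  2  2  0  3  1
So g(8) = 1.
The value of a disjunctive sum is the nim-sum of the parts.
Combined value = 13 XOR 5 XOR 4 XOR 1 = 13.

13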